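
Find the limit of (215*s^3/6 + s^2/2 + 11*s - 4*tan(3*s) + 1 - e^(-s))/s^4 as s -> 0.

Substitution gives 0/0; apply L'Hôpital's rule 4 times.
After differentiating numerator and denominator 4 times the quotient is (-7776*tan(3*s)^5 - 12960*tan(3*s)^3 - 5184*tan(3*s) - e^(-s))/(24); at s = 0 this is -1/24.

-1/24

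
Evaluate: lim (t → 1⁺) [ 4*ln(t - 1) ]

As t → 1⁺, t - 1 → 0⁺ and ln(t - 1) → −∞.
Multiplying by 4 gives -∞.

-∞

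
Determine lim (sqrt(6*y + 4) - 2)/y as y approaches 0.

3/2

Substitution gives 0/0. Multiply numerator and denominator by the conjugate √(4 + 6y) + √4.
The numerator becomes (4 + 6y) − 4 = 6y, so the expression simplifies to 6/(√(4 + 6y) + √4).
Letting y → 0 gives 6/(2√4) = 3/2.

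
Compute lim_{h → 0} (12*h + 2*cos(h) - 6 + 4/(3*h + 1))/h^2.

Substitution gives 0/0; apply L'Hôpital's rule 2 times.
After differentiating numerator and denominator 2 times the quotient is (-2*cos(h) + 72/(3*h + 1)^3)/(2); at h = 0 this is 35.

35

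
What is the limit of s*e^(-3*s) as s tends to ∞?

0

Write as s^1/e^{3s}, an ∞/∞ form.
Exponential growth dominates any polynomial, so repeated L'Hôpital (or the standard result) gives 0.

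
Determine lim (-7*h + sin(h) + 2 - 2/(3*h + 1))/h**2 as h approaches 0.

-18

Substitution gives 0/0; apply L'Hôpital's rule 2 times.
After differentiating numerator and denominator 2 times the quotient is (-sin(h) - 36/(3*h + 1)^3)/(2); at h = 0 this is -18.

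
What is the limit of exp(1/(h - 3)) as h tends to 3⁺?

As h → 3⁺, 1/(h - 3) → +∞, so e^(1/(h - 3)) → ∞.

∞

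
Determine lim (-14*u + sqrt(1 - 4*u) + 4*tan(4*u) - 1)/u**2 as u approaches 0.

Substitution gives 0/0 (the numerator vanishes to order 2).
Expand each term to order u^2: the coefficient of u^2 in 4·tan(4u) is 0 and in √(1 - 4u) is -2.
Lower-order terms cancel with the polynomial part, so the numerator is (-2)·u^2 + o(u^2), and the limit is (-2)/(1) = -2.

-2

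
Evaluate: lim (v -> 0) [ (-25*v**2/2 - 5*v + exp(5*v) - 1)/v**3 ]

125/6

Direct substitution gives 0/0.
Apply L'Hôpital: lim (-25*v + 5*e^(5*v) - 5)/(3*v^2), still 0/0.
Apply L'Hôpital: lim (25*e^(5*v) - 25)/(6*v), still 0/0.
After 3 applications of L'Hôpital's rule the quotient is (125*e^(5*v))/(6); substituting v = 0 gives 125/6.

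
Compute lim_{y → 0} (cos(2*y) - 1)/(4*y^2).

-1/2

Direct substitution gives 0/0.
Apply L'Hôpital: lim (-2*sin(2*y))/(8*y), still 0/0.
After 2 applications of L'Hôpital's rule the quotient is (-4*cos(2*y))/(8); substituting y = 0 gives -1/2.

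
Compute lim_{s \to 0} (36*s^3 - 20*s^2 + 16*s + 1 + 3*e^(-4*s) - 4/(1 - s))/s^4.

28

Substitution gives 0/0; apply L'Hôpital's rule 4 times.
After differentiating numerator and denominator 4 times the quotient is (768*e^(-4*s) + 96/(s - 1)^5)/(24); at s = 0 this is 28.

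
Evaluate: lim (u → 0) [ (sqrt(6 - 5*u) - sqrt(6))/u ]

-5*√(6)/12

Substitution gives 0/0. Multiply numerator and denominator by the conjugate √(6 - 5u) + √6.
The numerator becomes (6 - 5u) − 6 = -5u, so the expression simplifies to -5/(√(6 - 5u) + √6).
Letting u → 0 gives -5/(2√6) = -5*√(6)/12.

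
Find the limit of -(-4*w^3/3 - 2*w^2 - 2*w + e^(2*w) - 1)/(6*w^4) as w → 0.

Direct substitution gives 0/0.
Apply L'Hôpital: lim (-4*w^2 - 4*w + 2*e^(2*w) - 2)/(-24*w^3), still 0/0.
Apply L'Hôpital: lim (-8*w + 4*e^(2*w) - 4)/(-72*w^2), still 0/0.
Apply L'Hôpital: lim (8*e^(2*w) - 8)/(-144*w), still 0/0.
After 4 applications of L'Hôpital's rule the quotient is (16*e^(2*w))/(-144); substituting w = 0 gives -1/9.

-1/9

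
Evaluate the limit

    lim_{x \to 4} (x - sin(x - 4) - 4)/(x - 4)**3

1/6

Direct substitution gives 0/0.
Apply L'Hôpital: lim (1 - cos(x - 4))/(3*(x - 4)^2), still 0/0.
Apply L'Hôpital: lim (sin(x - 4))/(6*x - 24), still 0/0.
After 3 applications of L'Hôpital's rule the quotient is (cos(x - 4))/(6); substituting x = 4 gives 1/6.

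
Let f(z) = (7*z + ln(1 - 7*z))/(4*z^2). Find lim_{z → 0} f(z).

Direct substitution gives 0/0.
Apply L'Hôpital: lim (7 - 7/(1 - 7*z))/(8*z), still 0/0.
After 2 applications of L'Hôpital's rule the quotient is (-49/(1 - 7*z)^2)/(8); substituting z = 0 gives -49/8.

-49/8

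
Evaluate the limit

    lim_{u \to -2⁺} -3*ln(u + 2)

∞

As u → -2⁺, u + 2 → 0⁺ and ln(u + 2) → −∞.
Multiplying by -3 gives ∞.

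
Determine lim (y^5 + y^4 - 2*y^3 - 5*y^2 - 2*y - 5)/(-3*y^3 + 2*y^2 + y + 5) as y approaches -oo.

-∞

The numerator has higher degree (5 > 3); the quotient behaves like (1/(-3))·y^2 for large |y|.
As y → −∞ this diverges to -∞.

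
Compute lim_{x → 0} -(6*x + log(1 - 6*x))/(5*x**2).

Direct substitution gives 0/0.
Apply L'Hôpital: lim (6 - 6/(1 - 6*x))/(-10*x), still 0/0.
After 2 applications of L'Hôpital's rule the quotient is (-36/(1 - 6*x)^2)/(-10); substituting x = 0 gives 18/5.

18/5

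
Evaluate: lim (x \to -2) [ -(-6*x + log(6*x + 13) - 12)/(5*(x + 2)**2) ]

18/5

Direct substitution gives 0/0.
Apply L'Hôpital: lim (-6 + 6/(6*x + 13))/(-10*x - 20), still 0/0.
After 2 applications of L'Hôpital's rule the quotient is (-36/(6*x + 13)^2)/(-10); substituting x = -2 gives 18/5.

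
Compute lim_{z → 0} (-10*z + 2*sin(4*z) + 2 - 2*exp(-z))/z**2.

-1

Substitution gives 0/0; apply L'Hôpital's rule 2 times.
After differentiating numerator and denominator 2 times the quotient is (-32*sin(4*z) - 2*e^(-z))/(2); at z = 0 this is -1.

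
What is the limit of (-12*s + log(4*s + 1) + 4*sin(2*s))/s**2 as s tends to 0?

Substitution gives 0/0; apply L'Hôpital's rule 2 times.
After differentiating numerator and denominator 2 times the quotient is (-16*sin(2*s) - 16/(4*s + 1)^2)/(2); at s = 0 this is -8.

-8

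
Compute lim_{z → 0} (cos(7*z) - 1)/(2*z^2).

Direct substitution gives 0/0.
Apply L'Hôpital: lim (-7*sin(7*z))/(4*z), still 0/0.
After 2 applications of L'Hôpital's rule the quotient is (-49*cos(7*z))/(4); substituting z = 0 gives -49/4.

-49/4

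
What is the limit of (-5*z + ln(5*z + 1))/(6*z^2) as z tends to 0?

Direct substitution gives 0/0.
Apply L'Hôpital: lim (-5 + 5/(5*z + 1))/(12*z), still 0/0.
After 2 applications of L'Hôpital's rule the quotient is (-25/(5*z + 1)^2)/(12); substituting z = 0 gives -25/12.

-25/12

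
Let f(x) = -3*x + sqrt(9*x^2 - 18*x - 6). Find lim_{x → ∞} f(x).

-3

This has the form ∞ − ∞. Multiply and divide by the conjugate √(9*x^2 - 18*x - 6) + 3x.
That gives (-18x - 6) / (√(9*x^2 - 18*x - 6) + 3x).
Divide numerator and denominator by x: the limit is -18/(2·3) = -3.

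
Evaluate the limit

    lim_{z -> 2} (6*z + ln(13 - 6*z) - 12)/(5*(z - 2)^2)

Direct substitution gives 0/0.
Apply L'Hôpital: lim (6 - 6/(13 - 6*z))/(10*z - 20), still 0/0.
After 2 applications of L'Hôpital's rule the quotient is (-36/(13 - 6*z)^2)/(10); substituting z = 2 gives -18/5.

-18/5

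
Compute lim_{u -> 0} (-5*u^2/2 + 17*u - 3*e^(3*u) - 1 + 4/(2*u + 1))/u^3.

Substitution gives 0/0 (the numerator vanishes to order 3).
Expand each term to order u^3: the coefficient of u^3 in 4·1/(1 + 2u) is -32 and in -3·e^(3u) is -27/2.
Lower-order terms cancel with the polynomial part, so the numerator is (-91/2)·u^3 + o(u^3), and the limit is (-91/2)/(1) = -91/2.

-91/2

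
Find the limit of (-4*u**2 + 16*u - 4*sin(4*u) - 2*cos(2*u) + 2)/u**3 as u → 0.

Substitution gives 0/0 (the numerator vanishes to order 3).
Expand each term to order u^3: the coefficient of u^3 in -2·cos(2u) is 0 and in -4·sin(4u) is 128/3.
Lower-order terms cancel with the polynomial part, so the numerator is (128/3)·u^3 + o(u^3), and the limit is (128/3)/(1) = 128/3.

128/3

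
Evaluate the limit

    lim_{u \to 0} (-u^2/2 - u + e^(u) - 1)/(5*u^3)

1/30

Direct substitution gives 0/0.
Apply L'Hôpital: lim (-u + e^(u) - 1)/(15*u^2), still 0/0.
Apply L'Hôpital: lim (e^(u) - 1)/(30*u), still 0/0.
After 3 applications of L'Hôpital's rule the quotient is (e^(u))/(30); substituting u = 0 gives 1/30.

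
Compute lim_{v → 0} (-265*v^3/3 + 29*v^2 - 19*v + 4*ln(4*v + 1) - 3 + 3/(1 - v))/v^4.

Substitution gives 0/0 (the numerator vanishes to order 4).
Expand each term to order v^4: the coefficient of v^4 in 3·1/(1 - v) is 3 and in 4·ln(1 + 4v) is -256.
Lower-order terms cancel with the polynomial part, so the numerator is (-253)·v^4 + o(v^4), and the limit is (-253)/(1) = -253.

-253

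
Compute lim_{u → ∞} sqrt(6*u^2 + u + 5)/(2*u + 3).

For large |u|, √(6*u^2 + u + 5) ≈ √6·|u| and the denominator ≈ 2u.
Since u → +∞, |u| = u, giving √6/(2) = √(6)/2.

√(6)/2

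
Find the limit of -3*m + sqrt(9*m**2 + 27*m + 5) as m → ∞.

9/2

An ∞ − ∞ form. Rationalising with the conjugate, the difference becomes (27m + 5) / (√(9*m^2 + 27*m + 5) + 3m).
For large m the denominator behaves like 2·3m, so the quotient tends to 27/6 = 9/2.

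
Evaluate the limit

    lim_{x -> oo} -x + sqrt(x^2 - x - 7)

This has the form ∞ − ∞. Multiply and divide by the conjugate √(x^2 - x - 7) + x.
That gives (-x - 7) / (√(x^2 - x - 7) + x).
Divide numerator and denominator by x: the limit is -1/(2·1) = -1/2.

-1/2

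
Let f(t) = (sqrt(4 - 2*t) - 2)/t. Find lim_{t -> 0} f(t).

-1/2

Substitution gives 0/0. Multiply numerator and denominator by the conjugate √(4 - 2t) + √4.
The numerator becomes (4 - 2t) − 4 = -2t, so the expression simplifies to -2/(√(4 - 2t) + √4).
Letting t → 0 gives -2/(2√4) = -1/2.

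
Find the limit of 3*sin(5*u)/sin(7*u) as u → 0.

15/7

Substitution gives 0/0.
Divide numerator and denominator by u: sin(5u)/u → 5 and sin(7u)/u → 7, so the limit is 3·5/7 = 15/7.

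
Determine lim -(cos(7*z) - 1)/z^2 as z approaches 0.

Direct substitution gives 0/0.
Apply L'Hôpital: lim (-7*sin(7*z))/(-2*z), still 0/0.
After 2 applications of L'Hôpital's rule the quotient is (-49*cos(7*z))/(-2); substituting z = 0 gives 49/2.

49/2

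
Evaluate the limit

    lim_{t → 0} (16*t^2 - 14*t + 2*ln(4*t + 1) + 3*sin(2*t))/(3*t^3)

Substitution gives 0/0; apply L'Hôpital's rule 3 times.
After differentiating numerator and denominator 3 times the quotient is (-24*cos(2*t) + 256/(4*t + 1)^3)/(18); at t = 0 this is 116/9.

116/9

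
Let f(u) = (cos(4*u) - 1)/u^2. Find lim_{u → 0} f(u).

-8

Direct substitution gives 0/0.
Apply L'Hôpital: lim (-4*sin(4*u))/(2*u), still 0/0.
After 2 applications of L'Hôpital's rule the quotient is (-16*cos(4*u))/(2); substituting u = 0 gives -8.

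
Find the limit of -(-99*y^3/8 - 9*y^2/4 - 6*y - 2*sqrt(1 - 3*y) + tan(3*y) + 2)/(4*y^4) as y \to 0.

Substitution gives 0/0; apply L'Hôpital's rule 4 times.
After differentiating numerator and denominator 4 times the quotient is (1944*tan(3*y)^3/cos(3*y)^2 + 1296*tan(3*y)/cos(3*y)^2 + 1215/(8*(1 - 3*y)^(7/2)))/(-96); at y = 0 this is -405/256.

-405/256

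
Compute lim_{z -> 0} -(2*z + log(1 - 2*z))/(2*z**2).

1

Direct substitution gives 0/0.
Apply L'Hôpital: lim (2 - 2/(1 - 2*z))/(-4*z), still 0/0.
After 2 applications of L'Hôpital's rule the quotient is (-4/(1 - 2*z)^2)/(-4); substituting z = 0 gives 1.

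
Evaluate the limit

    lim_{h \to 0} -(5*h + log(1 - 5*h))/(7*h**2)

25/14

Direct substitution gives 0/0.
Apply L'Hôpital: lim (5 - 5/(1 - 5*h))/(-14*h), still 0/0.
After 2 applications of L'Hôpital's rule the quotient is (-25/(1 - 5*h)^2)/(-14); substituting h = 0 gives 25/14.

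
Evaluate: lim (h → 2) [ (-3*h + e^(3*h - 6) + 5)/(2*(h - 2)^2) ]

9/4

Direct substitution gives 0/0.
Apply L'Hôpital: lim (3*e^(3*h - 6) - 3)/(4*h - 8), still 0/0.
After 2 applications of L'Hôpital's rule the quotient is (9*e^(3*h - 6))/(4); substituting h = 2 gives 9/4.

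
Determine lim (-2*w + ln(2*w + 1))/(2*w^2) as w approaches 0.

-1

Direct substitution gives 0/0.
Apply L'Hôpital: lim (-2 + 2/(2*w + 1))/(4*w), still 0/0.
After 2 applications of L'Hôpital's rule the quotient is (-4/(2*w + 1)^2)/(4); substituting w = 0 gives -1.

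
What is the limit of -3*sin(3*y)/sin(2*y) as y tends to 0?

-9/2

Substitution gives 0/0.
Divide numerator and denominator by y: sin(3y)/y → 3 and sin(2y)/y → 2, so the limit is -3·3/2 = -9/2.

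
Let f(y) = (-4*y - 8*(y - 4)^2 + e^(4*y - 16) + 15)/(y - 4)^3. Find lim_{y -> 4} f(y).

Direct substitution gives 0/0.
Apply L'Hôpital: lim (-16*y + 4*e^(4*y - 16) + 60)/(3*(y - 4)^2), still 0/0.
Apply L'Hôpital: lim (16*e^(4*y - 16) - 16)/(6*y - 24), still 0/0.
After 3 applications of L'Hôpital's rule the quotient is (64*e^(4*y - 16))/(6); substituting y = 4 gives 32/3.

32/3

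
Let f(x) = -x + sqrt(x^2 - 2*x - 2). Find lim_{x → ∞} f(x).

-1

An ∞ − ∞ form. Rationalising with the conjugate, the difference becomes (-2x - 2) / (√(x^2 - 2*x - 2) + x).
For large x the denominator behaves like 2·x, so the quotient tends to -2/2 = -1.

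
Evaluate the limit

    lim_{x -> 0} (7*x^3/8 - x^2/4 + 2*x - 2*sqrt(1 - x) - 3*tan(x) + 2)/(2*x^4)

Substitution gives 0/0 (the numerator vanishes to order 4).
Expand each term to order x^4: the coefficient of x^4 in -3·tan(x) is 0 and in -2·√(1 - x) is 5/64.
Lower-order terms cancel with the polynomial part, so the numerator is (5/64)·x^4 + o(x^4), and the limit is (5/64)/(2) = 5/128.

5/128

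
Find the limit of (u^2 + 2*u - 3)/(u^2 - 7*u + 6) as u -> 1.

Since u = 1 makes numerator and denominator zero, (u - 1) divides both.
Cancelling it gives (u + 3)/(u - 6); now plug in u = 1 to get -4/5.

-4/5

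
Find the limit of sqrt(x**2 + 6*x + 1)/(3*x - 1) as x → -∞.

For large |x|, √(x^2 + 6*x + 1) ≈ √1·|x| and the denominator ≈ 3x.
Since x → −∞, |x| = −x, giving −√1/(3) = -1/3.

-1/3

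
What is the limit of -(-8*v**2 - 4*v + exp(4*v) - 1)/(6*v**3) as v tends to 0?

Direct substitution gives 0/0.
Apply L'Hôpital: lim (-16*v + 4*e^(4*v) - 4)/(-18*v^2), still 0/0.
Apply L'Hôpital: lim (16*e^(4*v) - 16)/(-36*v), still 0/0.
After 3 applications of L'Hôpital's rule the quotient is (64*e^(4*v))/(-36); substituting v = 0 gives -16/9.

-16/9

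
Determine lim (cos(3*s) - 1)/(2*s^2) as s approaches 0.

-9/4

Direct substitution gives 0/0.
Apply L'Hôpital: lim (-3*sin(3*s))/(4*s), still 0/0.
After 2 applications of L'Hôpital's rule the quotient is (-9*cos(3*s))/(4); substituting s = 0 gives -9/4.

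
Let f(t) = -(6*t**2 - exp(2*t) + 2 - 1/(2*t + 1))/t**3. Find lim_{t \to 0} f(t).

Substitution gives 0/0 (the numerator vanishes to order 3).
Expand each term to order t^3: the coefficient of t^3 in −1/(1 + 2t) is 8 and in −e^(2t) is -4/3.
Lower-order terms cancel with the polynomial part, so the numerator is (20/3)·t^3 + o(t^3), and the limit is (20/3)/(-1) = -20/3.

-20/3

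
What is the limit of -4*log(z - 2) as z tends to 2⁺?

As z → 2⁺, z - 2 → 0⁺ and ln(z - 2) → −∞.
Multiplying by -4 gives ∞.

∞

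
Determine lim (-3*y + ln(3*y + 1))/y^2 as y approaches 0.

-9/2

Direct substitution gives 0/0.
Apply L'Hôpital: lim (-3 + 3/(3*y + 1))/(2*y), still 0/0.
After 2 applications of L'Hôpital's rule the quotient is (-9/(3*y + 1)^2)/(2); substituting y = 0 gives -9/2.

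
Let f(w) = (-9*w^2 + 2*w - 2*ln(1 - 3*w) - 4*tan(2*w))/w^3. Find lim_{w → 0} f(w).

Substitution gives 0/0; apply L'Hôpital's rule 3 times.
After differentiating numerator and denominator 3 times the quotient is (-128*tan(2*w)^2/cos(2*w)^2 - 64/cos(2*w)^4 - 108/(3*w - 1)^3)/(6); at w = 0 this is 22/3.

22/3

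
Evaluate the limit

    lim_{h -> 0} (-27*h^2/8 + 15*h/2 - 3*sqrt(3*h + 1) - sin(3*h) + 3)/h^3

Substitution gives 0/0; apply L'Hôpital's rule 3 times.
After differentiating numerator and denominator 3 times the quotient is (27*cos(3*h) - 243/(8*(3*h + 1)^(5/2)))/(6); at h = 0 this is -9/16.

-9/16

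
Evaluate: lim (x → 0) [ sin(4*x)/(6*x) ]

Substitution gives 0/0.
Write it as (4/6)·sin(4x)/(4x); since sin(u)/u → 1, the limit is 2/3.

2/3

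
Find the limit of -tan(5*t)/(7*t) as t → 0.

Substitution gives 0/0.
Since tan(u)/u → 1 as u → 0, tan(5t)/(5t) → 1 and the limit is 5/(-7) = -5/7.

-5/7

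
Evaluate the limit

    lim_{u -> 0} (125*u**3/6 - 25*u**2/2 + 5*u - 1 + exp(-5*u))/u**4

Direct substitution gives 0/0.
Apply L'Hôpital: lim (125*u^2/2 - 25*u + 5 - 5*e^(-5*u))/(4*u^3), still 0/0.
Apply L'Hôpital: lim (125*u - 25 + 25*e^(-5*u))/(12*u^2), still 0/0.
Apply L'Hôpital: lim (125 - 125*e^(-5*u))/(24*u), still 0/0.
After 4 applications of L'Hôpital's rule the quotient is (625*e^(-5*u))/(24); substituting u = 0 gives 625/24.

625/24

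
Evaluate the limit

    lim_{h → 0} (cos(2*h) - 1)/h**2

Direct substitution gives 0/0.
Apply L'Hôpital: lim (-2*sin(2*h))/(2*h), still 0/0.
After 2 applications of L'Hôpital's rule the quotient is (-4*cos(2*h))/(2); substituting h = 0 gives -2.

-2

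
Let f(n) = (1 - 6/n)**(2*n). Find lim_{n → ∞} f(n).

The base → 1 and the exponent → ∞: a 1^∞ form.
Take logarithms: (2n)·ln(1 - 6/n). Since ln(1+u) ~ u for small u, this behaves like (2n)·(-6/n) → -12.
So the limit is e^(-12).

e^(-12)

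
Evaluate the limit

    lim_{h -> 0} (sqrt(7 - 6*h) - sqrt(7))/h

A 0/0 form; rationalise with √(7 - 6h) + √7. This collapses the numerator to -6h, leaving -6/(√(7 - 6h) + √7) → -6/(2√7) = -3*√(7)/7.

-3*√(7)/7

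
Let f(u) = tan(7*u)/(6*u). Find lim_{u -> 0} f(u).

7/6

Substitution gives 0/0.
Since tan(θ)/θ → 1 as θ → 0, tan(7u)/(7u) → 1 and the limit is 7/6.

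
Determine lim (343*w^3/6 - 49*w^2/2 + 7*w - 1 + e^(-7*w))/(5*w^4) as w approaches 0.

2401/120

Direct substitution gives 0/0.
Apply L'Hôpital: lim (343*w^2/2 - 49*w + 7 - 7*e^(-7*w))/(20*w^3), still 0/0.
Apply L'Hôpital: lim (343*w - 49 + 49*e^(-7*w))/(60*w^2), still 0/0.
Apply L'Hôpital: lim (343 - 343*e^(-7*w))/(120*w), still 0/0.
After 4 applications of L'Hôpital's rule the quotient is (2401*e^(-7*w))/(120); substituting w = 0 gives 2401/120.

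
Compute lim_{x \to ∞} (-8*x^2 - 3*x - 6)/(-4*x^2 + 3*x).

Numerator and denominator both have degree 2.
Dividing every term by x^2, all lower-order terms vanish and the limit is the ratio of leading coefficients, -8/(-4) = 2.

2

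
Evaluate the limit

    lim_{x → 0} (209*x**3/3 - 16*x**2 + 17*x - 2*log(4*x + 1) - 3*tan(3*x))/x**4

Substitution gives 0/0 (the numerator vanishes to order 4).
Expand each term to order x^4: the coefficient of x^4 in -2·ln(1 + 4x) is 128 and in -3·tan(3x) is 0.
Lower-order terms cancel with the polynomial part, so the numerator is (128)·x^4 + o(x^4), and the limit is (128)/(1) = 128.

128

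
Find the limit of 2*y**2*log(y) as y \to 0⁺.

This is a 0·(−∞) form. Rewrite as 2·ln(y) / y^(−2) and apply L'Hôpital:
the derivative quotient is 2·(1/y) / (−2·y^(−3)) = (-2/2)·y^2 → 0.

0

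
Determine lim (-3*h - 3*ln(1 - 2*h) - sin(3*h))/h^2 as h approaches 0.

6

Substitution gives 0/0 (the numerator vanishes to order 2).
Expand each term to order h^2: the coefficient of h^2 in −sin(3h) is 0 and in -3·ln(1 - 2h) is 6.
Lower-order terms cancel with the polynomial part, so the numerator is (6)·h^2 + o(h^2), and the limit is (6)/(1) = 6.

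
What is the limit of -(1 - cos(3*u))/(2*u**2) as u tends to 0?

Substitution gives 0/0.
Use (1 − cos θ)/θ² → 1/2 with θ = 3u: the limit is 3²/(2·(-2)) = -9/4.

-9/4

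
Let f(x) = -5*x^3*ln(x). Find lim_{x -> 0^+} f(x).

This is a 0·(−∞) form. Rewrite as -5·ln(x) / x^(−3) and apply L'Hôpital:
the derivative quotient is -5·(1/x) / (−3·x^(−4)) = (5/3)·x^3 → 0.

0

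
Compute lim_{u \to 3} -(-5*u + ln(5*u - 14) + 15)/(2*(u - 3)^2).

Direct substitution gives 0/0.
Apply L'Hôpital: lim (-5 + 5/(5*u - 14))/(12 - 4*u), still 0/0.
After 2 applications of L'Hôpital's rule the quotient is (-25/(5*u - 14)^2)/(-4); substituting u = 3 gives 25/4.

25/4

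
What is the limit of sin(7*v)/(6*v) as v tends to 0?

Substitution gives 0/0.
Write it as (7/6)·sin(7v)/(7v); since sin(u)/u → 1, the limit is 7/6.

7/6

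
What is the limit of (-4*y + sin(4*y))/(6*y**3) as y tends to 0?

Direct substitution gives 0/0.
Apply L'Hôpital: lim (4*cos(4*y) - 4)/(18*y^2), still 0/0.
Apply L'Hôpital: lim (-16*sin(4*y))/(36*y), still 0/0.
After 3 applications of L'Hôpital's rule the quotient is (-64*cos(4*y))/(36); substituting y = 0 gives -16/9.

-16/9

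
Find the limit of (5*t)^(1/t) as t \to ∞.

Base → ∞ and exponent → 0: an ∞^0 form.
Take logs: (1/t)·ln(5·t^1) = (ln 5 + 1·ln t)/t → 0.
So the limit is e^0 = 1.

1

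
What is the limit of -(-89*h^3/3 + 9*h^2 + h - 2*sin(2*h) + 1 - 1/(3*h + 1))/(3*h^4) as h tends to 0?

27

Substitution gives 0/0; apply L'Hôpital's rule 4 times.
After differentiating numerator and denominator 4 times the quotient is (-32*sin(2*h) - 1944/(3*h + 1)^5)/(-72); at h = 0 this is 27.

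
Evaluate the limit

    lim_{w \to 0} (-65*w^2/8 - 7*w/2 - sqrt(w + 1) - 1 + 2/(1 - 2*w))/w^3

255/16

Substitution gives 0/0; apply L'Hôpital's rule 3 times.
After differentiating numerator and denominator 3 times the quotient is (96/(2*w - 1)^4 - 3/(8*(w + 1)^(5/2)))/(6); at w = 0 this is 255/16.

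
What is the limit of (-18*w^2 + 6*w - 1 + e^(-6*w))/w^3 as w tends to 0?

-36

Direct substitution gives 0/0.
Apply L'Hôpital: lim (-36*w + 6 - 6*e^(-6*w))/(3*w^2), still 0/0.
Apply L'Hôpital: lim (-36 + 36*e^(-6*w))/(6*w), still 0/0.
After 3 applications of L'Hôpital's rule the quotient is (-216*e^(-6*w))/(6); substituting w = 0 gives -36.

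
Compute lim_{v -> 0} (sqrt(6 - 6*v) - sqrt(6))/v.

A 0/0 form; rationalise with √(6 - 6v) + √6. This collapses the numerator to -6v, leaving -6/(√(6 - 6v) + √6) → -6/(2√6) = -√(6)/2.

-√(6)/2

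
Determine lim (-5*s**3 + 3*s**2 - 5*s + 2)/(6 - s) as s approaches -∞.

The numerator has higher degree (3 > 1); the quotient behaves like (-5/(-1))·s^2 for large |s|.
As s → −∞ this diverges to ∞.

∞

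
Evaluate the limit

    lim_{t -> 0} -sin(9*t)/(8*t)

-9/8

Substitution gives 0/0.
Write it as (9/(-8))·sin(9t)/(9t); since sin(u)/u → 1, the limit is -9/8.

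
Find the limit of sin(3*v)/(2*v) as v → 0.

Substitution gives 0/0.
Write it as (3/2)·sin(3v)/(3v); since sin(u)/u → 1, the limit is 3/2.

3/2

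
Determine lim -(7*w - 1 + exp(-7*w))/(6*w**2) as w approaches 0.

Direct substitution gives 0/0.
Apply L'Hôpital: lim (7 - 7*e^(-7*w))/(-12*w), still 0/0.
After 2 applications of L'Hôpital's rule the quotient is (49*e^(-7*w))/(-12); substituting w = 0 gives -49/12.

-49/12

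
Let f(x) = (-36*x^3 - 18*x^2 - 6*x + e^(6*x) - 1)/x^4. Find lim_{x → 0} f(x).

Direct substitution gives 0/0.
Apply L'Hôpital: lim (-108*x^2 - 36*x + 6*e^(6*x) - 6)/(4*x^3), still 0/0.
Apply L'Hôpital: lim (-216*x + 36*e^(6*x) - 36)/(12*x^2), still 0/0.
Apply L'Hôpital: lim (216*e^(6*x) - 216)/(24*x), still 0/0.
After 4 applications of L'Hôpital's rule the quotient is (1296*e^(6*x))/(24); substituting x = 0 gives 54.

54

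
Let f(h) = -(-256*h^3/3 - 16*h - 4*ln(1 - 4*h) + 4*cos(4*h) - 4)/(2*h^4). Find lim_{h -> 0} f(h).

-448/3

Substitution gives 0/0; apply L'Hôpital's rule 4 times.
After differentiating numerator and denominator 4 times the quotient is (1024*cos(4*h) + 6144/(4*h - 1)^4)/(-48); at h = 0 this is -448/3.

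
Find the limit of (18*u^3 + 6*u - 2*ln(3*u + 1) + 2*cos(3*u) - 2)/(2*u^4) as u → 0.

189/8

Substitution gives 0/0; apply L'Hôpital's rule 4 times.
After differentiating numerator and denominator 4 times the quotient is (162*cos(3*u) + 972/(3*u + 1)^4)/(48); at u = 0 this is 189/8.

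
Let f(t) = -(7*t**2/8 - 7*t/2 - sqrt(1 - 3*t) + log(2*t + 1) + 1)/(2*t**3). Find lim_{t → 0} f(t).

Substitution gives 0/0 (the numerator vanishes to order 3).
Expand each term to order t^3: the coefficient of t^3 in ln(1 + 2t) is 8/3 and in −√(1 - 3t) is 27/16.
Lower-order terms cancel with the polynomial part, so the numerator is (209/48)·t^3 + o(t^3), and the limit is (209/48)/(-2) = -209/96.

-209/96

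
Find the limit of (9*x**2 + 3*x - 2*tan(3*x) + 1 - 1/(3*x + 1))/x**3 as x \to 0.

Substitution gives 0/0; apply L'Hôpital's rule 3 times.
After differentiating numerator and denominator 3 times the quotient is (54*(8*(3*x + 1)^4*(cos(6*x) - 2)/(cos(6*x) + 1)^2 + 3)/(3*x + 1)^4)/(6); at x = 0 this is 9.

9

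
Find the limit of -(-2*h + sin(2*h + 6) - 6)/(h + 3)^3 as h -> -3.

Direct substitution gives 0/0.
Apply L'Hôpital: lim (2*cos(2*h + 6) - 2)/(-3*(h + 3)^2), still 0/0.
Apply L'Hôpital: lim (-4*sin(2*h + 6))/(-6*h - 18), still 0/0.
After 3 applications of L'Hôpital's rule the quotient is (-8*cos(2*h + 6))/(-6); substituting h = -3 gives 4/3.

4/3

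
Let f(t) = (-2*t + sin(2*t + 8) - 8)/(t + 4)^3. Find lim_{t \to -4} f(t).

-4/3

Direct substitution gives 0/0.
Apply L'Hôpital: lim (2*cos(2*t + 8) - 2)/(3*(t + 4)^2), still 0/0.
Apply L'Hôpital: lim (-4*sin(2*t + 8))/(6*t + 24), still 0/0.
After 3 applications of L'Hôpital's rule the quotient is (-8*cos(2*t + 8))/(6); substituting t = -4 gives -4/3.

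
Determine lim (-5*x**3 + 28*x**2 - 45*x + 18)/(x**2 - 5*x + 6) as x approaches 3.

Direct substitution gives 0/0, so factor. Both numerator and denominator have (x - 3) as a factor.
After cancelling, the expression reduces to (-5*x^2 + 13*x - 6)/(x - 2).
Substituting x = 3 gives -12.

-12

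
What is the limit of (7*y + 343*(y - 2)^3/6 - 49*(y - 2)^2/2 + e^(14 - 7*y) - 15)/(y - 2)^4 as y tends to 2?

2401/24

Direct substitution gives 0/0.
Apply L'Hôpital: lim (-49*y + 343*(y - 2)^2/2 - 7*e^(14 - 7*y) + 105)/(4*(y - 2)^3), still 0/0.
Apply L'Hôpital: lim (343*y + 49*e^(14 - 7*y) - 735)/(12*(y - 2)^2), still 0/0.
Apply L'Hôpital: lim (343 - 343*e^(14 - 7*y))/(24*y - 48), still 0/0.
After 4 applications of L'Hôpital's rule the quotient is (2401*e^(14 - 7*y))/(24); substituting y = 2 gives 2401/24.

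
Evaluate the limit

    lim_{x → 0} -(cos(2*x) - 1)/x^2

2

Direct substitution gives 0/0.
Apply L'Hôpital: lim (-2*sin(2*x))/(-2*x), still 0/0.
After 2 applications of L'Hôpital's rule the quotient is (-4*cos(2*x))/(-2); substituting x = 0 gives 2.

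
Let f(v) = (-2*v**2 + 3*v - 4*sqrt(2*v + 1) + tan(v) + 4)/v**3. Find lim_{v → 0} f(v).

-5/3

Substitution gives 0/0; apply L'Hôpital's rule 3 times.
After differentiating numerator and denominator 3 times the quotient is (6*tan(v)^2/cos(v)^2 + 2/cos(v)^2 - 12/(2*v + 1)^(5/2))/(6); at v = 0 this is -5/3.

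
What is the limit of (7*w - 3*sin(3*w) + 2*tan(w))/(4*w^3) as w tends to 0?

85/24

Substitution gives 0/0; apply L'Hôpital's rule 3 times.
After differentiating numerator and denominator 3 times the quotient is (81*cos(3*w) + 12*tan(w)^4 + 16*tan(w)^2 + 4)/(24); at w = 0 this is 85/24.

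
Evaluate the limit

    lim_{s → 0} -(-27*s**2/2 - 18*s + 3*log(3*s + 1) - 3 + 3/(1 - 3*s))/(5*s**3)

Substitution gives 0/0 (the numerator vanishes to order 3).
Expand each term to order s^3: the coefficient of s^3 in 3·1/(1 - 3s) is 81 and in 3·ln(1 + 3s) is 27.
Lower-order terms cancel with the polynomial part, so the numerator is (108)·s^3 + o(s^3), and the limit is (108)/(-5) = -108/5.

-108/5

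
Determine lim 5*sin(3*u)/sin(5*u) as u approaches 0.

3

Substitution gives 0/0.
Divide numerator and denominator by u: sin(3u)/u → 3 and sin(5u)/u → 5, so the limit is 5·3/5 = 3.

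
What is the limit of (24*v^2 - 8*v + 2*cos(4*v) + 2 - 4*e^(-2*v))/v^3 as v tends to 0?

16/3

Substitution gives 0/0; apply L'Hôpital's rule 3 times.
After differentiating numerator and denominator 3 times the quotient is (128*sin(4*v) + 32*e^(-2*v))/(6); at v = 0 this is 16/3.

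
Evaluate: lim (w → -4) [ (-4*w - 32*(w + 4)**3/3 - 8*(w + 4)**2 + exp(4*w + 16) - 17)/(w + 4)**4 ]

32/3

Direct substitution gives 0/0.
Apply L'Hôpital: lim (-16*w - 32*(w + 4)^2 + 4*e^(4*w + 16) - 68)/(4*(w + 4)^3), still 0/0.
Apply L'Hôpital: lim (-64*w + 16*e^(4*w + 16) - 272)/(12*(w + 4)^2), still 0/0.
Apply L'Hôpital: lim (64*e^(4*w + 16) - 64)/(24*w + 96), still 0/0.
After 4 applications of L'Hôpital's rule the quotient is (256*e^(4*w + 16))/(24); substituting w = -4 gives 32/3.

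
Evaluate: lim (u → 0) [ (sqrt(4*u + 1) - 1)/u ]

2

A 0/0 form; rationalise with √(1 + 4u) + √1. This collapses the numerator to 4u, leaving 4/(√(1 + 4u) + √1) → 4/(2√1) = 2.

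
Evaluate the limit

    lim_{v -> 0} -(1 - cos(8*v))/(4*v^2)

-8

Substitution gives 0/0.
Use (1 − cos u)/u² → 1/2 with u = 8v: the limit is 8²/(2·(-4)) = -8.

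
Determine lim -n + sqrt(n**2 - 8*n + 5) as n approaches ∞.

This has the form ∞ − ∞. Multiply and divide by the conjugate √(n^2 - 8*n + 5) + n.
That gives (-8n + 5) / (√(n^2 - 8*n + 5) + n).
Divide numerator and denominator by n: the limit is -8/(2·1) = -4.

-4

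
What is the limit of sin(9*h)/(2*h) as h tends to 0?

Substitution gives 0/0.
Write it as (9/2)·sin(9h)/(9h); since sin(u)/u → 1, the limit is 9/2.

9/2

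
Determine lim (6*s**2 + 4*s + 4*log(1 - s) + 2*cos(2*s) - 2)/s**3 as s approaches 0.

Substitution gives 0/0 (the numerator vanishes to order 3).
Expand each term to order s^3: the coefficient of s^3 in 2·cos(2s) is 0 and in 4·ln(1 - s) is -4/3.
Lower-order terms cancel with the polynomial part, so the numerator is (-4/3)·s^3 + o(s^3), and the limit is (-4/3)/(1) = -4/3.

-4/3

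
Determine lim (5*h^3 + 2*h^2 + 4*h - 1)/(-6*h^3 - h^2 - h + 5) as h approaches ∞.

-5/6

Numerator and denominator both have degree 3.
Dividing every term by h^3, all lower-order terms vanish and the limit is the ratio of leading coefficients, 5/(-6) = -5/6.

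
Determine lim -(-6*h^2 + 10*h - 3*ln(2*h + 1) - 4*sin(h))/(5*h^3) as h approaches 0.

Substitution gives 0/0; apply L'Hôpital's rule 3 times.
After differentiating numerator and denominator 3 times the quotient is (4*cos(h) - 48/(2*h + 1)^3)/(-30); at h = 0 this is 22/15.

22/15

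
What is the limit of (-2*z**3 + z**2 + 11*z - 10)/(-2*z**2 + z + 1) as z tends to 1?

-7/3

Since z = 1 makes numerator and denominator zero, (z - 1) divides both.
Cancelling it gives (-2*z^2 - z + 10)/(-2*z - 1); now plug in z = 1 to get -7/3.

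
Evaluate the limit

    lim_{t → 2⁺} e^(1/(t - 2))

∞

As t → 2⁺, 1/(t - 2) → +∞, so e^(1/(t - 2)) → ∞.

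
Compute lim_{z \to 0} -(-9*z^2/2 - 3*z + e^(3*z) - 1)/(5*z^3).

-9/10

Direct substitution gives 0/0.
Apply L'Hôpital: lim (-9*z + 3*e^(3*z) - 3)/(-15*z^2), still 0/0.
Apply L'Hôpital: lim (9*e^(3*z) - 9)/(-30*z), still 0/0.
After 3 applications of L'Hôpital's rule the quotient is (27*e^(3*z))/(-30); substituting z = 0 gives -9/10.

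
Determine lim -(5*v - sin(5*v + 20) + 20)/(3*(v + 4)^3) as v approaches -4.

-125/18

Direct substitution gives 0/0.
Apply L'Hôpital: lim (5 - 5*cos(5*v + 20))/(-9*(v + 4)^2), still 0/0.
Apply L'Hôpital: lim (25*sin(5*v + 20))/(-18*v - 72), still 0/0.
After 3 applications of L'Hôpital's rule the quotient is (125*cos(5*v + 20))/(-18); substituting v = -4 gives -125/18.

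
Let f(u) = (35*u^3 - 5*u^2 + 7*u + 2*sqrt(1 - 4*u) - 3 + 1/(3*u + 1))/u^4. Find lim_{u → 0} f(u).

Substitution gives 0/0; apply L'Hôpital's rule 4 times.
After differentiating numerator and denominator 4 times the quotient is (1944/(3*u + 1)^5 - 480/(1 - 4*u)^(7/2))/(24); at u = 0 this is 61.

61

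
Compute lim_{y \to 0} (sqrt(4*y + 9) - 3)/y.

2/3

Substitution gives 0/0. Multiply numerator and denominator by the conjugate √(9 + 4y) + √9.
The numerator becomes (9 + 4y) − 9 = 4y, so the expression simplifies to 4/(√(9 + 4y) + √9).
Letting y → 0 gives 4/(2√9) = 2/3.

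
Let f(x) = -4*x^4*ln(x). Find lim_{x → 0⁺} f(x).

0

This is a 0·(−∞) form. Rewrite as -4·ln(x) / x^(−4) and apply L'Hôpital:
the derivative quotient is -4·(1/x) / (−4·x^(−5)) = (4/4)·x^4 → 0.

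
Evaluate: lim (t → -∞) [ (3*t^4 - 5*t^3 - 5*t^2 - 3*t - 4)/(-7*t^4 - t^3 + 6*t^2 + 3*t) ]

Numerator and denominator both have degree 4.
Dividing every term by t^4, all lower-order terms vanish and the limit is the ratio of leading coefficients, 3/(-7) = -3/7.

-3/7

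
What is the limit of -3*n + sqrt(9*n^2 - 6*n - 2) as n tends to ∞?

An ∞ − ∞ form. Rationalising with the conjugate, the difference becomes (-6n - 2) / (√(9*n^2 - 6*n - 2) + 3n).
For large n the denominator behaves like 2·3n, so the quotient tends to -6/6 = -1.

-1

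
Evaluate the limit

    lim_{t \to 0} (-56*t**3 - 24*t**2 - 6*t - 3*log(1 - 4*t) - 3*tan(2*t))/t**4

Substitution gives 0/0; apply L'Hôpital's rule 4 times.
After differentiating numerator and denominator 4 times the quotient is (-384*tan(2*t)^3/cos(2*t)^2 - 768*tan(2*t)/cos(2*t)^4 + 4608/(4*t - 1)^4)/(24); at t = 0 this is 192.

192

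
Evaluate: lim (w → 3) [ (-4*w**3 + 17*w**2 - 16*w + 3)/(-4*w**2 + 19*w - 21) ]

Direct substitution gives 0/0, so factor. Both numerator and denominator have (w - 3) as a factor.
After cancelling, the expression reduces to (-4*w^2 + 5*w - 1)/(7 - 4*w).
Substituting w = 3 gives 22/5.

22/5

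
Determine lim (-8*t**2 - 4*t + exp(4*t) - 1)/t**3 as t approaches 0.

Direct substitution gives 0/0.
Apply L'Hôpital: lim (-16*t + 4*e^(4*t) - 4)/(3*t^2), still 0/0.
Apply L'Hôpital: lim (16*e^(4*t) - 16)/(6*t), still 0/0.
After 3 applications of L'Hôpital's rule the quotient is (64*e^(4*t))/(6); substituting t = 0 gives 32/3.

32/3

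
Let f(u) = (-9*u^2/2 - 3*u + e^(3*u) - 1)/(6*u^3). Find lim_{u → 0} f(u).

3/4

Direct substitution gives 0/0.
Apply L'Hôpital: lim (-9*u + 3*e^(3*u) - 3)/(18*u^2), still 0/0.
Apply L'Hôpital: lim (9*e^(3*u) - 9)/(36*u), still 0/0.
After 3 applications of L'Hôpital's rule the quotient is (27*e^(3*u))/(36); substituting u = 0 gives 3/4.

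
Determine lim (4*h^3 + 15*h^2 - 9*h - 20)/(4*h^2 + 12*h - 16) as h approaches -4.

-63/20

Direct substitution gives 0/0, so factor. Both numerator and denominator have (h + 4) as a factor.
After cancelling, the expression reduces to (4*h^2 - h - 5)/(4*h - 4).
Substituting h = -4 gives -63/20.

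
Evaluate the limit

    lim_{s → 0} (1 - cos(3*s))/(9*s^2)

Substitution gives 0/0.
Use (1 − cos u)/u² → 1/2 with u = 3s: the limit is 3²/(2·9) = 1/2.

1/2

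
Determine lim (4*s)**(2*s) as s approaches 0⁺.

Base → 0⁺ and exponent → 0⁺: a 0^0 form.
Take logs: 2s·ln(4s). This is 0·(−∞); rewriting as ln(4s)/(1/(2s)) and applying L'Hôpital gives 0.
Hence the limit is e^0 = 1.

1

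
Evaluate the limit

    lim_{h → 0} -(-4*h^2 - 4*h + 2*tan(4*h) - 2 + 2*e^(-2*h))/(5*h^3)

-8

Substitution gives 0/0 (the numerator vanishes to order 3).
Expand each term to order h^3: the coefficient of h^3 in 2·tan(4h) is 128/3 and in 2·e^(-2h) is -8/3.
Lower-order terms cancel with the polynomial part, so the numerator is (40)·h^3 + o(h^3), and the limit is (40)/(-5) = -8.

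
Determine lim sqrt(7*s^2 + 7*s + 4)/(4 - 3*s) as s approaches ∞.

For large |s|, √(7*s^2 + 7*s + 4) ≈ √7·|s| and the denominator ≈ -3s.
Since s → +∞, |s| = s, giving √7/(-3) = -√(7)/3.

-√(7)/3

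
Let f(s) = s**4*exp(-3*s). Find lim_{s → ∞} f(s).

Write as s^4/e^{3s}, an ∞/∞ form.
Exponential growth dominates any polynomial, so repeated L'Hôpital (or the standard result) gives 0.

0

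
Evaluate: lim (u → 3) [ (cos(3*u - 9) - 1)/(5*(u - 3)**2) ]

Direct substitution gives 0/0.
Apply L'Hôpital: lim (-3*sin(3*u - 9))/(10*u - 30), still 0/0.
After 2 applications of L'Hôpital's rule the quotient is (-9*cos(3*u - 9))/(10); substituting u = 3 gives -9/10.

-9/10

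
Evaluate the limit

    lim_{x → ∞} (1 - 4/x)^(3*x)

e^(-12)

The base → 1 and the exponent → ∞: a 1^∞ form.
Take logarithms: (3x)·ln(1 - 4/x). Since ln(1+u) ~ u for small u, this behaves like (3x)·(-4/x) → -12.
So the limit is e^(-12).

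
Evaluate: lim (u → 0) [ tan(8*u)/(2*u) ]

4

Substitution gives 0/0.
Since tan(θ)/θ → 1 as θ → 0, tan(8u)/(8u) → 1 and the limit is 8/2 = 4.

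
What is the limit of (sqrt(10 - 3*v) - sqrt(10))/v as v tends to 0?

-3*√(10)/20

A 0/0 form; rationalise with √(10 - 3v) + √10. This collapses the numerator to -3v, leaving -3/(√(10 - 3v) + √10) → -3/(2√10) = -3*√(10)/20.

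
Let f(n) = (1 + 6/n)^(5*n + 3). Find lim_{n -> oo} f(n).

The base → 1 and the exponent → ∞: a 1^∞ form.
Take logarithms: (5n + 3)·ln(1 + 6/n). Since ln(1+u) ~ u for small u, this behaves like (5n)·(6/n) → 30.
So the limit is e^(30).

e^(30)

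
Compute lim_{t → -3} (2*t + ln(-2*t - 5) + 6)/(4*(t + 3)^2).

Direct substitution gives 0/0.
Apply L'Hôpital: lim (2 - 2/(-2*t - 5))/(8*t + 24), still 0/0.
After 2 applications of L'Hôpital's rule the quotient is (-4/(-2*t - 5)^2)/(8); substituting t = -3 gives -1/2.

-1/2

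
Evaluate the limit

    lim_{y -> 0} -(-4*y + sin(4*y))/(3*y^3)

32/9

Direct substitution gives 0/0.
Apply L'Hôpital: lim (4*cos(4*y) - 4)/(-9*y^2), still 0/0.
Apply L'Hôpital: lim (-16*sin(4*y))/(-18*y), still 0/0.
After 3 applications of L'Hôpital's rule the quotient is (-64*cos(4*y))/(-18); substituting y = 0 gives 32/9.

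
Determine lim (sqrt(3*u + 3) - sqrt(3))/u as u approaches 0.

A 0/0 form; rationalise with √(3 + 3u) + √3. This collapses the numerator to 3u, leaving 3/(√(3 + 3u) + √3) → 3/(2√3) = √(3)/2.

√(3)/2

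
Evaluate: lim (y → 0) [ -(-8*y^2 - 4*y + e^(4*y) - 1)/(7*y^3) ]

-32/21

Direct substitution gives 0/0.
Apply L'Hôpital: lim (-16*y + 4*e^(4*y) - 4)/(-21*y^2), still 0/0.
Apply L'Hôpital: lim (16*e^(4*y) - 16)/(-42*y), still 0/0.
After 3 applications of L'Hôpital's rule the quotient is (64*e^(4*y))/(-42); substituting y = 0 gives -32/21.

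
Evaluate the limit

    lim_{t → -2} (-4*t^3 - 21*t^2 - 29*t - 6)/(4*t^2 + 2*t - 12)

At t = -2 both the top and bottom vanish — a removable singularity. Factoring out (t + 2) from each leaves (-4*t^2 - 13*t - 3)/(4*t - 6), which at t = -2 equals -1/2.

-1/2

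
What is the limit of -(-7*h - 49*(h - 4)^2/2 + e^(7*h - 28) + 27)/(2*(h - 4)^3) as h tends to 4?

-343/12

Direct substitution gives 0/0.
Apply L'Hôpital: lim (-49*h + 7*e^(7*h - 28) + 189)/(-6*(h - 4)^2), still 0/0.
Apply L'Hôpital: lim (49*e^(7*h - 28) - 49)/(48 - 12*h), still 0/0.
After 3 applications of L'Hôpital's rule the quotient is (343*e^(7*h - 28))/(-12); substituting h = 4 gives -343/12.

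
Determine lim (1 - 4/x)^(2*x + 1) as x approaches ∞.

e^(-8)

Write it as [(1 - 4/x)^x]^(2) · (1 - 4/x)^(1). The bracketed term tends to e^(-4) and the second factor to 1, so the limit is e^(-8).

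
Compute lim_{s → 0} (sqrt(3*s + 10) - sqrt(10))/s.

3*√(10)/20

Substitution gives 0/0. Multiply numerator and denominator by the conjugate √(10 + 3s) + √10.
The numerator becomes (10 + 3s) − 10 = 3s, so the expression simplifies to 3/(√(10 + 3s) + √10).
Letting s → 0 gives 3/(2√10) = 3*√(10)/20.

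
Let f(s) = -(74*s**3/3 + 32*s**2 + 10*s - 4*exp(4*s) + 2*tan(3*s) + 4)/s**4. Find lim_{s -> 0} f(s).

Substitution gives 0/0 (the numerator vanishes to order 4).
Expand each term to order s^4: the coefficient of s^4 in 2·tan(3s) is 0 and in -4·e^(4s) is -128/3.
Lower-order terms cancel with the polynomial part, so the numerator is (-128/3)·s^4 + o(s^4), and the limit is (-128/3)/(-1) = 128/3.

128/3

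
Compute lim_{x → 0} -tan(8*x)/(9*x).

-8/9

Substitution gives 0/0.
Since tan(u)/u → 1 as u → 0, tan(8x)/(8x) → 1 and the limit is 8/(-9) = -8/9.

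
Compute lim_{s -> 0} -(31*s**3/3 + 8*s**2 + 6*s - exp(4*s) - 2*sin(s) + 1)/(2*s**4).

16/3

Substitution gives 0/0; apply L'Hôpital's rule 4 times.
After differentiating numerator and denominator 4 times the quotient is (-256*e^(4*s) - 2*sin(s))/(-48); at s = 0 this is 16/3.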